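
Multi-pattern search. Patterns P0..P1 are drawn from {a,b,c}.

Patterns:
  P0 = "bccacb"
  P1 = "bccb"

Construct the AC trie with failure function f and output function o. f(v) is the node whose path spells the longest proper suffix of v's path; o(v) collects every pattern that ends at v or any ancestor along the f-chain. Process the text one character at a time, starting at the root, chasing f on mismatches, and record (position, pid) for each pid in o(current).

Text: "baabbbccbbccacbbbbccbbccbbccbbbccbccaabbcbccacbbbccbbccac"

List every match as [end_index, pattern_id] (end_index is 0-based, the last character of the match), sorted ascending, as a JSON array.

Build:
Trie (insert patterns):
  n0 'ε': b→1
  n1 'b': c→2
  n2 'bc': c→3
  n3 'bcc': a→4 b→7
  n4 'bcca': c→5
  n5 'bccac': b→6
  n6 'bccacb': ·  [P0 ends]
  n7 'bccb': ·  [P1 ends]

Failure links (BFS by depth):
  fail(1) 'b': from fail(0)=0 chase 'b': 0 ⇒ 0;  out=∅∪out(0)=∅
  fail(2) 'bc': from fail(1)=0 chase 'c': 0 ⇒ 0;  out=∅∪out(0)=∅
  fail(3) 'bcc': from fail(2)=0 chase 'c': 0 ⇒ 0;  out=∅∪out(0)=∅
  fail(4) 'bcca': from fail(3)=0 chase 'a': 0 ⇒ 0;  out=∅∪out(0)=∅
  fail(7) 'bccb': from fail(3)=0 chase 'b': 0 ⇒ 1;  out={1}∪out(1)={1}
  fail(5) 'bccac': from fail(4)=0 chase 'c': 0 ⇒ 0;  out=∅∪out(0)=∅
  fail(6) 'bccacb': from fail(5)=0 chase 'b': 0 ⇒ 1;  out={0}∪out(1)={0}

Scan:
pos 0 'b': at 1
pos 1 'a': at 0 (via fail)
pos 2 'a': at 0
pos 3 'b': at 1
pos 4 'b': at 1 (via fail)
pos 5 'b': at 1 (via fail)
pos 6 'c': at 2
pos 7 'c': at 3
pos 8 'b': at 7  ** P1@[5:8]
pos 9 'b': at 1 (via fail)
pos 10 'c': at 2
pos 11 'c': at 3
pos 12 'a': at 4
pos 13 'c': at 5
pos 14 'b': at 6  ** P0@[9:14]
pos 15 'b': at 1 (via fail)
pos 16 'b': at 1 (via fail)
pos 17 'b': at 1 (via fail)
pos 18 'c': at 2
pos 19 'c': at 3
pos 20 'b': at 7  ** P1@[17:20]
pos 21 'b': at 1 (via fail)
pos 22 'c': at 2
pos 23 'c': at 3
pos 24 'b': at 7  ** P1@[21:24]
pos 25 'b': at 1 (via fail)
pos 26 'c': at 2
pos 27 'c': at 3
pos 28 'b': at 7  ** P1@[25:28]
pos 29 'b': at 1 (via fail)
pos 30 'b': at 1 (via fail)
pos 31 'c': at 2
pos 32 'c': at 3
pos 33 'b': at 7  ** P1@[30:33]
pos 34 'c': at 2 (via fail)
pos 35 'c': at 3
pos 36 'a': at 4
pos 37 'a': at 0 (via fail)
pos 38 'b': at 1
pos 39 'b': at 1 (via fail)
pos 40 'c': at 2
pos 41 'b': at 1 (via fail)
pos 42 'c': at 2
pos 43 'c': at 3
pos 44 'a': at 4
pos 45 'c': at 5
pos 46 'b': at 6  ** P0@[41:46]
pos 47 'b': at 1 (via fail)
pos 48 'b': at 1 (via fail)
pos 49 'c': at 2
pos 50 'c': at 3
pos 51 'b': at 7  ** P1@[48:51]
pos 52 'b': at 1 (via fail)
pos 53 'c': at 2
pos 54 'c': at 3
pos 55 'a': at 4
pos 56 'c': at 5

Matches: [[8,1],[14,0],[20,1],[24,1],[28,1],[33,1],[46,0],[51,1]]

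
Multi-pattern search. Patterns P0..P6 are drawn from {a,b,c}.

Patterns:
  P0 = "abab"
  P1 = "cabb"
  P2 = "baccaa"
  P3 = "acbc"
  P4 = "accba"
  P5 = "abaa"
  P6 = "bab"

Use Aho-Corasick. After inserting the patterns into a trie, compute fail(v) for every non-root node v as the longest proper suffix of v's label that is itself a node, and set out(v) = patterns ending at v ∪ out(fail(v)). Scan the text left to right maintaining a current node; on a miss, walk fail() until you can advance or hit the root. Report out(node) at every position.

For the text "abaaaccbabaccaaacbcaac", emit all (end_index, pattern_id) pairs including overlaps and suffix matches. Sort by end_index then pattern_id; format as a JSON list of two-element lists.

Construct AC machine:
Trie (insert patterns):
  0='ε' goto a→1 b→9 c→5
  1='a' goto b→2 c→15
  2='ab' goto a→3
  3='aba' goto a→21 b→4
  4='abab' goto ·  ←P0
  5='c' goto a→6
  6='ca' goto b→7
  7='cab' goto b→8
  8='cabb' goto ·  ←P1
  9='b' goto a→10
  10='ba' goto b→22 c→11
  11='bac' goto c→12
  12='bacc' goto a→13
  13='bacca' goto a→14
  14='baccaa' goto ·  ←P2
  15='ac' goto b→16 c→18
  16='acb' goto c→17
  17='acbc' goto ·  ←P3
  18='acc' goto b→19
  19='accb' goto a→20
  20='accba' goto ·  ←P4
  21='abaa' goto ·  ←P5
  22='bab' goto ·  ←P6

Failure links (BFS by depth):
  fail(1) 'a': from fail(0)=0 chase 'a': 0 ⇒ 0;  out=∅∪out(0)=∅
  fail(5) 'c': from fail(0)=0 chase 'c': 0 ⇒ 0;  out=∅∪out(0)=∅
  fail(9) 'b': from fail(0)=0 chase 'b': 0 ⇒ 0;  out=∅∪out(0)=∅
  fail(2) 'ab': from fail(1)=0 chase 'b': 0 ⇒ 9;  out=∅∪out(9)=∅
  fail(6) 'ca': from fail(5)=0 chase 'a': 0 ⇒ 1;  out=∅∪out(1)=∅
  fail(10) 'ba': from fail(9)=0 chase 'a': 0 ⇒ 1;  out=∅∪out(1)=∅
  fail(15) 'ac': from fail(1)=0 chase 'c': 0 ⇒ 5;  out=∅∪out(5)=∅
  fail(3) 'aba': from fail(2)=9 chase 'a': 9 ⇒ 10;  out=∅∪out(10)=∅
  fail(7) 'cab': from fail(6)=1 chase 'b': 1 ⇒ 2;  out=∅∪out(2)=∅
  fail(11) 'bac': from fail(10)=1 chase 'c': 1 ⇒ 15;  out=∅∪out(15)=∅
  fail(16) 'acb': from fail(15)=5 chase 'b': 5→0 ⇒ 9;  out=∅∪out(9)=∅
  fail(18) 'acc': from fail(15)=5 chase 'c': 5→0 ⇒ 5;  out=∅∪out(5)=∅
  fail(22) 'bab': from fail(10)=1 chase 'b': 1 ⇒ 2;  out={6}∪out(2)={6}
  fail(4) 'abab': from fail(3)=10 chase 'b': 10 ⇒ 22;  out={0}∪out(22)={0,6}
  fail(8) 'cabb': from fail(7)=2 chase 'b': 2→9→0 ⇒ 9;  out={1}∪out(9)={1}
  fail(12) 'bacc': from fail(11)=15 chase 'c': 15 ⇒ 18;  out=∅∪out(18)=∅
  fail(17) 'acbc': from fail(16)=9 chase 'c': 9→0 ⇒ 5;  out={3}∪out(5)={3}
  fail(19) 'accb': from fail(18)=5 chase 'b': 5→0 ⇒ 9;  out=∅∪out(9)=∅
  fail(21) 'abaa': from fail(3)=10 chase 'a': 10→1→0 ⇒ 1;  out={5}∪out(1)={5}
  fail(13) 'bacca': from fail(12)=18 chase 'a': 18→5 ⇒ 6;  out=∅∪out(6)=∅
  fail(20) 'accba': from fail(19)=9 chase 'a': 9 ⇒ 10;  out={4}∪out(10)={4}
  fail(14) 'baccaa': from fail(13)=6 chase 'a': 6→1→0 ⇒ 1;  out={2}∪out(1)={2}

Text stream:
[0] read 'a'  n0⇒n1
[1] read 'b'  n1⇒n2
[2] read 'a'  n2⇒n3
[3] read 'a'  n3⇒n21  ** P5@[0:3]
[4] read 'a'  n21⇒n1 (via fail)
[5] read 'c'  n1⇒n15
[6] read 'c'  n15⇒n18
[7] read 'b'  n18⇒n19
[8] read 'a'  n19⇒n20  ** P4@[4:8]
[9] read 'b'  n20⇒n22 (via fail)  ** P6@[7:9]
[10] read 'a'  n22⇒n3 (via fail)
[11] read 'c'  n3⇒n11 (via fail)
[12] read 'c'  n11⇒n12
[13] read 'a'  n12⇒n13
[14] read 'a'  n13⇒n14  ** P2@[9:14]
[15] read 'a'  n14⇒n1 (via fail)
[16] read 'c'  n1⇒n15
[17] read 'b'  n15⇒n16
[18] read 'c'  n16⇒n17  ** P3@[15:18]
[19] read 'a'  n17⇒n6 (via fail)
[20] read 'a'  n6⇒n1 (via fail)
[21] read 'c'  n1⇒n15

Matches: [[3,5],[8,4],[9,6],[14,2],[18,3]]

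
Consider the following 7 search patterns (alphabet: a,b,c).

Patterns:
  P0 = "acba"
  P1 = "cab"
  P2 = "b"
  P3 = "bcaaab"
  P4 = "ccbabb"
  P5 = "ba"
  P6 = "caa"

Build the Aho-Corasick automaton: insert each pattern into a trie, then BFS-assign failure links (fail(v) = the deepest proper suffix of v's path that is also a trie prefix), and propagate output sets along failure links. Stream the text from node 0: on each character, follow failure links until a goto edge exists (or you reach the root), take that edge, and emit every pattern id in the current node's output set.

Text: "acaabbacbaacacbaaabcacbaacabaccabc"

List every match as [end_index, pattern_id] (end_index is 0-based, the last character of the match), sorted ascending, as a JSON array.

Build automaton:
Trie nodes:
  0='ε' goto a→1 b→8 c→5
  1='a' goto c→2
  2='ac' goto b→3
  3='acb' goto a→4
  4='acba' goto ·  ←P0
  5='c' goto a→6 c→14
  6='ca' goto a→20 b→7
  7='cab' goto ·  ←P1
  8='b' goto a→19 c→9  ←P2
  9='bc' goto a→10
  10='bca' goto a→11
  11='bcaa' goto a→12
  12='bcaaa' goto b→13
  13='bcaaab' goto ·  ←P3
  14='cc' goto b→15
  15='ccb' goto a→16
  16='ccba' goto b→17
  17='ccbab' goto b→18
  18='ccbabb' goto ·  ←P4
  19='ba' goto ·  ←P5
  20='caa' goto ·  ←P6

Failure links (BFS by depth):
  n1('a'): parent n0 fail=0; on 'a' 0 → fail=0;  out ∅∪∅=∅
  n5('c'): parent n0 fail=0; on 'c' 0 → fail=0;  out ∅∪∅=∅
  n8('b'): parent n0 fail=0; on 'b' 0 → fail=0;  out {2}∪∅={2}
  n2('ac'): parent n1 fail=0; on 'c' 0 → fail=5;  out ∅∪∅=∅
  n6('ca'): parent n5 fail=0; on 'a' 0 → fail=1;  out ∅∪∅=∅
  n9('bc'): parent n8 fail=0; on 'c' 0 → fail=5;  out ∅∪∅=∅
  n14('cc'): parent n5 fail=0; on 'c' 0 → fail=5;  out ∅∪∅=∅
  n19('ba'): parent n8 fail=0; on 'a' 0 → fail=1;  out {5}∪∅={5}
  n3('acb'): parent n2 fail=5; on 'b' 5→0 → fail=8;  out ∅∪{2}={2}
  n7('cab'): parent n6 fail=1; on 'b' 1→0 → fail=8;  out {1}∪{2}={1,2}
  n10('bca'): parent n9 fail=5; on 'a' 5 → fail=6;  out ∅∪∅=∅
  n15('ccb'): parent n14 fail=5; on 'b' 5→0 → fail=8;  out ∅∪{2}={2}
  n20('caa'): parent n6 fail=1; on 'a' 1→0 → fail=1;  out {6}∪∅={6}
  n4('acba'): parent n3 fail=8; on 'a' 8 → fail=19;  out {0}∪{5}={0,5}
  n11('bcaa'): parent n10 fail=6; on 'a' 6 → fail=20;  out ∅∪{6}={6}
  n16('ccba'): parent n15 fail=8; on 'a' 8 → fail=19;  out ∅∪{5}={5}
  n12('bcaaa'): parent n11 fail=20; on 'a' 20→1→0 → fail=1;  out ∅∪∅=∅
  n17('ccbab'): parent n16 fail=19; on 'b' 19→1→0 → fail=8;  out ∅∪{2}={2}
  n13('bcaaab'): parent n12 fail=1; on 'b' 1→0 → fail=8;  out {3}∪{2}={2,3}
  n18('ccbabb'): parent n17 fail=8; on 'b' 8→0 → fail=8;  out {4}∪{2}={2,4}

Scan:
[0] read 'a'  n0⇒n1
[1] read 'c'  n1⇒n2
[2] read 'a'  n2⇒n6 (fail-walked)
[3] read 'a'  n6⇒n20  emit P6@[1:3]
[4] read 'b'  n20⇒n8 (fail-walked)  emit P2@[4:4]
[5] read 'b'  n8⇒n8 (fail-walked)  emit P2@[5:5]
[6] read 'a'  n8⇒n19  emit P5@[5:6]
[7] read 'c'  n19⇒n2 (fail-walked)
[8] read 'b'  n2⇒n3  emit P2@[8:8]
[9] read 'a'  n3⇒n4  emit P0@[6:9],P5@[8:9]
[10] read 'a'  n4⇒n1 (fail-walked)
[11] read 'c'  n1⇒n2
[12] read 'a'  n2⇒n6 (fail-walked)
[13] read 'c'  n6⇒n2 (fail-walked)
[14] read 'b'  n2⇒n3  emit P2@[14:14]
[15] read 'a'  n3⇒n4  emit P0@[12:15],P5@[14:15]
[16] read 'a'  n4⇒n1 (fail-walked)
[17] read 'a'  n1⇒n1 (fail-walked)
[18] read 'b'  n1⇒n8 (fail-walked)  emit P2@[18:18]
[19] read 'c'  n8⇒n9
[20] read 'a'  n9⇒n10
[21] read 'c'  n10⇒n2 (fail-walked)
[22] read 'b'  n2⇒n3  emit P2@[22:22]
[23] read 'a'  n3⇒n4  emit P0@[20:23],P5@[22:23]
[24] read 'a'  n4⇒n1 (fail-walked)
[25] read 'c'  n1⇒n2
[26] read 'a'  n2⇒n6 (fail-walked)
[27] read 'b'  n6⇒n7  emit P1@[25:27],P2@[27:27]
[28] read 'a'  n7⇒n19 (fail-walked)  emit P5@[27:28]
[29] read 'c'  n19⇒n2 (fail-walked)
[30] read 'c'  n2⇒n14 (fail-walked)
[31] read 'a'  n14⇒n6 (fail-walked)
[32] read 'b'  n6⇒n7  emit P1@[30:32],P2@[32:32]
[33] read 'c'  n7⇒n9 (fail-walked)

Result: [[3,6],[4,2],[5,2],[6,5],[8,2],[9,0],[9,5],[14,2],[15,0],[15,5],[18,2],[22,2],[23,0],[23,5],[27,1],[27,2],[28,5],[32,1],[32,2]]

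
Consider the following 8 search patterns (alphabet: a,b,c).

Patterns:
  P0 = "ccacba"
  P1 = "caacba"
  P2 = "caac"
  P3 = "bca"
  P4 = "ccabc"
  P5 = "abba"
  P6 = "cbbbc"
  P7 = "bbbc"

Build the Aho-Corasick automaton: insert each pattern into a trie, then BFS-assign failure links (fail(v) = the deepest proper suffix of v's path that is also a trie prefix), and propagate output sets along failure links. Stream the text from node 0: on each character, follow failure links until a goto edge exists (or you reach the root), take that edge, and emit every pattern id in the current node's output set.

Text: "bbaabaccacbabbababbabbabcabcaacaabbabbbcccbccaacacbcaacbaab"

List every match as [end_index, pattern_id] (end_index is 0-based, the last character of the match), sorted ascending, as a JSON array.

Construct AC machine:
Trie nodes:
  0='ε' goto a→17 b→12 c→1
  1='c' goto a→7 b→21 c→2
  2='cc' goto a→3
  3='cca' goto b→15 c→4
  4='ccac' goto b→5
  5='ccacb' goto a→6
  6='ccacba' goto ·  [P0 ends]
  7='ca' goto a→8
  8='caa' goto c→9
  9='caac' goto b→10  [P2 ends]
  10='caacb' goto a→11
  11='caacba' goto ·  [P1 ends]
  12='b' goto b→25 c→13
  13='bc' goto a→14
  14='bca' goto ·  [P3 ends]
  15='ccab' goto c→16
  16='ccabc' goto ·  [P4 ends]
  17='a' goto b→18
  18='ab' goto b→19
  19='abb' goto a→20
  20='abba' goto ·  [P5 ends]
  21='cb' goto b→22
  22='cbb' goto b→23
  23='cbbb' goto c→24
  24='cbbbc' goto ·  [P6 ends]
  25='bb' goto b→26
  26='bbb' goto c→27
  27='bbbc' goto ·  [P7 ends]

Failure links (BFS by depth):
  n1('c'): parent n0 fail=0; on 'c' 0 → fail=0;  out ∅∪∅=∅
  n12('b'): parent n0 fail=0; on 'b' 0 → fail=0;  out ∅∪∅=∅
  n17('a'): parent n0 fail=0; on 'a' 0 → fail=0;  out ∅∪∅=∅
  n2('cc'): parent n1 fail=0; on 'c' 0 → fail=1;  out ∅∪∅=∅
  n7('ca'): parent n1 fail=0; on 'a' 0 → fail=17;  out ∅∪∅=∅
  n13('bc'): parent n12 fail=0; on 'c' 0 → fail=1;  out ∅∪∅=∅
  n18('ab'): parent n17 fail=0; on 'b' 0 → fail=12;  out ∅∪∅=∅
  n21('cb'): parent n1 fail=0; on 'b' 0 → fail=12;  out ∅∪∅=∅
  n25('bb'): parent n12 fail=0; on 'b' 0 → fail=12;  out ∅∪∅=∅
  n3('cca'): parent n2 fail=1; on 'a' 1 → fail=7;  out ∅∪∅=∅
  n8('caa'): parent n7 fail=17; on 'a' 17→0 → fail=17;  out ∅∪∅=∅
  n14('bca'): parent n13 fail=1; on 'a' 1 → fail=7;  out {3}∪∅={3}
  n19('abb'): parent n18 fail=12; on 'b' 12 → fail=25;  out ∅∪∅=∅
  n22('cbb'): parent n21 fail=12; on 'b' 12 → fail=25;  out ∅∪∅=∅
  n26('bbb'): parent n25 fail=12; on 'b' 12 → fail=25;  out ∅∪∅=∅
  n4('ccac'): parent n3 fail=7; on 'c' 7→17→0 → fail=1;  out ∅∪∅=∅
  n9('caac'): parent n8 fail=17; on 'c' 17→0 → fail=1;  out {2}∪∅={2}
  n15('ccab'): parent n3 fail=7; on 'b' 7→17 → fail=18;  out ∅∪∅=∅
  n20('abba'): parent n19 fail=25; on 'a' 25→12→0 → fail=17;  out {5}∪∅={5}
  n23('cbbb'): parent n22 fail=25; on 'b' 25 → fail=26;  out ∅∪∅=∅
  n27('bbbc'): parent n26 fail=25; on 'c' 25→12 → fail=13;  out {7}∪∅={7}
  n5('ccacb'): parent n4 fail=1; on 'b' 1 → fail=21;  out ∅∪∅=∅
  n10('caacb'): parent n9 fail=1; on 'b' 1 → fail=21;  out ∅∪∅=∅
  n16('ccabc'): parent n15 fail=18; on 'c' 18→12 → fail=13;  out {4}∪∅={4}
  n24('cbbbc'): parent n23 fail=26; on 'c' 26 → fail=27;  out {6}∪{7}={6,7}
  n6('ccacba'): parent n5 fail=21; on 'a' 21→12→0 → fail=17;  out {0}∪∅={0}
  n11('caacba'): parent n10 fail=21; on 'a' 21→12→0 → fail=17;  out {1}∪∅={1}

Scan:
[0] read 'b'  n0⇒n12
[1] read 'b'  n12⇒n25
[2] read 'a'  n25⇒n17 ·f
[3] read 'a'  n17⇒n17 ·f
[4] read 'b'  n17⇒n18
[5] read 'a'  n18⇒n17 ·f
[6] read 'c'  n17⇒n1 ·f
[7] read 'c'  n1⇒n2
[8] read 'a'  n2⇒n3
[9] read 'c'  n3⇒n4
[10] read 'b'  n4⇒n5
[11] read 'a'  n5⇒n6  ** P0@[6:11]
[12] read 'b'  n6⇒n18 ·f
[13] read 'b'  n18⇒n19
[14] read 'a'  n19⇒n20  ** P5@[11:14]
[15] read 'b'  n20⇒n18 ·f
[16] read 'a'  n18⇒n17 ·f
[17] read 'b'  n17⇒n18
[18] read 'b'  n18⇒n19
[19] read 'a'  n19⇒n20  ** P5@[16:19]
[20] read 'b'  n20⇒n18 ·f
[21] read 'b'  n18⇒n19
[22] read 'a'  n19⇒n20  ** P5@[19:22]
[23] read 'b'  n20⇒n18 ·f
[24] read 'c'  n18⇒n13 ·f
[25] read 'a'  n13⇒n14  ** P3@[23:25]
[26] read 'b'  n14⇒n18 ·f
[27] read 'c'  n18⇒n13 ·f
[28] read 'a'  n13⇒n14  ** P3@[26:28]
[29] read 'a'  n14⇒n8 ·f
[30] read 'c'  n8⇒n9  ** P2@[27:30]
[31] read 'a'  n9⇒n7 ·f
[32] read 'a'  n7⇒n8
[33] read 'b'  n8⇒n18 ·f
[34] read 'b'  n18⇒n19
[35] read 'a'  n19⇒n20  ** P5@[32:35]
[36] read 'b'  n20⇒n18 ·f
[37] read 'b'  n18⇒n19
[38] read 'b'  n19⇒n26 ·f
[39] read 'c'  n26⇒n27  ** P7@[36:39]
[40] read 'c'  n27⇒n2 ·f
[41] read 'c'  n2⇒n2 ·f
[42] read 'b'  n2⇒n21 ·f
[43] read 'c'  n21⇒n13 ·f
[44] read 'c'  n13⇒n2 ·f
[45] read 'a'  n2⇒n3
[46] read 'a'  n3⇒n8 ·f
[47] read 'c'  n8⇒n9  ** P2@[44:47]
[48] read 'a'  n9⇒n7 ·f
[49] read 'c'  n7⇒n1 ·f
[50] read 'b'  n1⇒n21
[51] read 'c'  n21⇒n13 ·f
[52] read 'a'  n13⇒n14  ** P3@[50:52]
[53] read 'a'  n14⇒n8 ·f
[54] read 'c'  n8⇒n9  ** P2@[51:54]
[55] read 'b'  n9⇒n10
[56] read 'a'  n10⇒n11  ** P1@[51:56]
[57] read 'a'  n11⇒n17 ·f
[58] read 'b'  n17⇒n18

All matches (sorted): [[11,0],[14,5],[19,5],[22,5],[25,3],[28,3],[30,2],[35,5],[39,7],[47,2],[52,3],[54,2],[56,1]]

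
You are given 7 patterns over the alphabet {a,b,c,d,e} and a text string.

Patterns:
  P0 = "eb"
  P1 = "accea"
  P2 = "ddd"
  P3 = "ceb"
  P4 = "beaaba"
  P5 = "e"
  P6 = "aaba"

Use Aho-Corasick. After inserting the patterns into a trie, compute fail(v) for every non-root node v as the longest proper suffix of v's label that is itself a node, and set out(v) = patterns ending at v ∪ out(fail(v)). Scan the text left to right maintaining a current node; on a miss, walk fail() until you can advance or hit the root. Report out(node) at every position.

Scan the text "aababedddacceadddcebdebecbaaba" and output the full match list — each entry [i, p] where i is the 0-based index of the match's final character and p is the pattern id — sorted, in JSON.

Build:
Trie nodes:
  0='ε' goto a→3 b→14 c→11 d→8 e→1
  1='e' goto b→2  ←P5
  2='eb' goto ·  ←P0
  3='a' goto a→20 c→4
  4='ac' goto c→5
  5='acc' goto e→6
  6='acce' goto a→7
  7='accea' goto ·  ←P1
  8='d' goto d→9
  9='dd' goto d→10
  10='ddd' goto ·  ←P2
  11='c' goto e→12
  12='ce' goto b→13
  13='ceb' goto ·  ←P3
  14='b' goto e→15
  15='be' goto a→16
  16='bea' goto a→17
  17='beaa' goto b→18
  18='beaab' goto a→19
  19='beaaba' goto ·  ←P4
  20='aa' goto b→21
  21='aab' goto a→22
  22='aaba' goto ·  ←P6

Failure links (BFS by depth):
  fail(1) 'e': from fail(0)=0 chase 'e': 0 ⇒ 0;  out={5}∪out(0)={5}
  fail(3) 'a': from fail(0)=0 chase 'a': 0 ⇒ 0;  out=∅∪out(0)=∅
  fail(8) 'd': from fail(0)=0 chase 'd': 0 ⇒ 0;  out=∅∪out(0)=∅
  fail(11) 'c': from fail(0)=0 chase 'c': 0 ⇒ 0;  out=∅∪out(0)=∅
  fail(14) 'b': from fail(0)=0 chase 'b': 0 ⇒ 0;  out=∅∪out(0)=∅
  fail(2) 'eb': from fail(1)=0 chase 'b': 0 ⇒ 14;  out={0}∪out(14)={0}
  fail(4) 'ac': from fail(3)=0 chase 'c': 0 ⇒ 11;  out=∅∪out(11)=∅
  fail(9) 'dd': from fail(8)=0 chase 'd': 0 ⇒ 8;  out=∅∪out(8)=∅
  fail(12) 'ce': from fail(11)=0 chase 'e': 0 ⇒ 1;  out=∅∪out(1)={5}
  fail(15) 'be': from fail(14)=0 chase 'e': 0 ⇒ 1;  out=∅∪out(1)={5}
  fail(20) 'aa': from fail(3)=0 chase 'a': 0 ⇒ 3;  out=∅∪out(3)=∅
  fail(5) 'acc': from fail(4)=11 chase 'c': 11→0 ⇒ 11;  out=∅∪out(11)=∅
  fail(10) 'ddd': from fail(9)=8 chase 'd': 8 ⇒ 9;  out={2}∪out(9)={2}
  fail(13) 'ceb': from fail(12)=1 chase 'b': 1 ⇒ 2;  out={3}∪out(2)={0,3}
  fail(16) 'bea': from fail(15)=1 chase 'a': 1→0 ⇒ 3;  out=∅∪out(3)=∅
  fail(21) 'aab': from fail(20)=3 chase 'b': 3→0 ⇒ 14;  out=∅∪out(14)=∅
  fail(6) 'acce': from fail(5)=11 chase 'e': 11 ⇒ 12;  out=∅∪out(12)={5}
  fail(17) 'beaa': from fail(16)=3 chase 'a': 3 ⇒ 20;  out=∅∪out(20)=∅
  fail(22) 'aaba': from fail(21)=14 chase 'a': 14→0 ⇒ 3;  out={6}∪out(3)={6}
  fail(7) 'accea': from fail(6)=12 chase 'a': 12→1→0 ⇒ 3;  out={1}∪out(3)={1}
  fail(18) 'beaab': from fail(17)=20 chase 'b': 20 ⇒ 21;  out=∅∪out(21)=∅
  fail(19) 'beaaba': from fail(18)=21 chase 'a': 21 ⇒ 22;  out={4}∪out(22)={4,6}

Scan:
[0] read 'a'  n0⇒n3
[1] read 'a'  n3⇒n20
[2] read 'b'  n20⇒n21
[3] read 'a'  n21⇒n22  ** P6@[0:3]
[4] read 'b'  n22⇒n14 (via fail)
[5] read 'e'  n14⇒n15  ** P5@[5:5]
[6] read 'd'  n15⇒n8 (via fail)
[7] read 'd'  n8⇒n9
[8] read 'd'  n9⇒n10  ** P2@[6:8]
[9] read 'a'  n10⇒n3 (via fail)
[10] read 'c'  n3⇒n4
[11] read 'c'  n4⇒n5
[12] read 'e'  n5⇒n6  ** P5@[12:12]
[13] read 'a'  n6⇒n7  ** P1@[9:13]
[14] read 'd'  n7⇒n8 (via fail)
[15] read 'd'  n8⇒n9
[16] read 'd'  n9⇒n10  ** P2@[14:16]
[17] read 'c'  n10⇒n11 (via fail)
[18] read 'e'  n11⇒n12  ** P5@[18:18]
[19] read 'b'  n12⇒n13  ** P0@[18:19],P3@[17:19]
[20] read 'd'  n13⇒n8 (via fail)
[21] read 'e'  n8⇒n1 (via fail)  ** P5@[21:21]
[22] read 'b'  n1⇒n2  ** P0@[21:22]
[23] read 'e'  n2⇒n15 (via fail)  ** P5@[23:23]
[24] read 'c'  n15⇒n11 (via fail)
[25] read 'b'  n11⇒n14 (via fail)
[26] read 'a'  n14⇒n3 (via fail)
[27] read 'a'  n3⇒n20
[28] read 'b'  n20⇒n21
[29] read 'a'  n21⇒n22  ** P6@[26:29]

Matches: [[3,6],[5,5],[8,2],[12,5],[13,1],[16,2],[18,5],[19,0],[19,3],[21,5],[22,0],[23,5],[29,6]]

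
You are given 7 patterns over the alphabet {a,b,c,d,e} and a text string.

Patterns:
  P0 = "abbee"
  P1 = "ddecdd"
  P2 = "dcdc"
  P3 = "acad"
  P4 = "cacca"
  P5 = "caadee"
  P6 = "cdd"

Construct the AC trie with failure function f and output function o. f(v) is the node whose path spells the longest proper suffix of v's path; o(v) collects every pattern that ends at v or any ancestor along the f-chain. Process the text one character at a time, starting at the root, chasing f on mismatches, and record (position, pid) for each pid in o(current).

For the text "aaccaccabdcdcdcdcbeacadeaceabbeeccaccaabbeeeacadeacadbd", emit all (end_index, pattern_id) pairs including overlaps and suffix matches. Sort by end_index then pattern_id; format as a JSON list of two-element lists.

Build automaton:
Trie (insert patterns):
  0='ε' goto a→1 c→18 d→6
  1='a' goto b→2 c→15
  2='ab' goto b→3
  3='abb' goto e→4
  4='abbe' goto e→5
  5='abbee' goto ·  [P0 ends]
  6='d' goto c→12 d→7
  7='dd' goto e→8
  8='dde' goto c→9
  9='ddec' goto d→10
  10='ddecd' goto d→11
  11='ddecdd' goto ·  [P1 ends]
  12='dc' goto d→13
  13='dcd' goto c→14
  14='dcdc' goto ·  [P2 ends]
  15='ac' goto a→16
  16='aca' goto d→17
  17='acad' goto ·  [P3 ends]
  18='c' goto a→19 d→27
  19='ca' goto a→23 c→20
  20='cac' goto c→21
  21='cacc' goto a→22
  22='cacca' goto ·  [P4 ends]
  23='caa' goto d→24
  24='caad' goto e→25
  25='caade' goto e→26
  26='caadee' goto ·  [P5 ends]
  27='cd' goto d→28
  28='cdd' goto ·  [P6 ends]

Failure links (BFS by depth):
  fail(1) 'a': from fail(0)=0 chase 'a': 0 ⇒ 0;  out=∅∪out(0)=∅
  fail(6) 'd': from fail(0)=0 chase 'd': 0 ⇒ 0;  out=∅∪out(0)=∅
  fail(18) 'c': from fail(0)=0 chase 'c': 0 ⇒ 0;  out=∅∪out(0)=∅
  fail(2) 'ab': from fail(1)=0 chase 'b': 0 ⇒ 0;  out=∅∪out(0)=∅
  fail(7) 'dd': from fail(6)=0 chase 'd': 0 ⇒ 6;  out=∅∪out(6)=∅
  fail(12) 'dc': from fail(6)=0 chase 'c': 0 ⇒ 18;  out=∅∪out(18)=∅
  fail(15) 'ac': from fail(1)=0 chase 'c': 0 ⇒ 18;  out=∅∪out(18)=∅
  fail(19) 'ca': from fail(18)=0 chase 'a': 0 ⇒ 1;  out=∅∪out(1)=∅
  fail(27) 'cd': from fail(18)=0 chase 'd': 0 ⇒ 6;  out=∅∪out(6)=∅
  fail(3) 'abb': from fail(2)=0 chase 'b': 0 ⇒ 0;  out=∅∪out(0)=∅
  fail(8) 'dde': from fail(7)=6 chase 'e': 6→0 ⇒ 0;  out=∅∪out(0)=∅
  fail(13) 'dcd': from fail(12)=18 chase 'd': 18 ⇒ 27;  out=∅∪out(27)=∅
  fail(16) 'aca': from fail(15)=18 chase 'a': 18 ⇒ 19;  out=∅∪out(19)=∅
  fail(20) 'cac': from fail(19)=1 chase 'c': 1 ⇒ 15;  out=∅∪out(15)=∅
  fail(23) 'caa': from fail(19)=1 chase 'a': 1→0 ⇒ 1;  out=∅∪out(1)=∅
  fail(28) 'cdd': from fail(27)=6 chase 'd': 6 ⇒ 7;  out={6}∪out(7)={6}
  fail(4) 'abbe': from fail(3)=0 chase 'e': 0 ⇒ 0;  out=∅∪out(0)=∅
  fail(9) 'ddec': from fail(8)=0 chase 'c': 0 ⇒ 18;  out=∅∪out(18)=∅
  fail(14) 'dcdc': from fail(13)=27 chase 'c': 27→6 ⇒ 12;  out={2}∪out(12)={2}
  fail(17) 'acad': from fail(16)=19 chase 'd': 19→1→0 ⇒ 6;  out={3}∪out(6)={3}
  fail(21) 'cacc': from fail(20)=15 chase 'c': 15→18→0 ⇒ 18;  out=∅∪out(18)=∅
  fail(24) 'caad': from fail(23)=1 chase 'd': 1→0 ⇒ 6;  out=∅∪out(6)=∅
  fail(5) 'abbee': from fail(4)=0 chase 'e': 0 ⇒ 0;  out={0}∪out(0)={0}
  fail(10) 'ddecd': from fail(9)=18 chase 'd': 18 ⇒ 27;  out=∅∪out(27)=∅
  fail(22) 'cacca': from fail(21)=18 chase 'a': 18 ⇒ 19;  out={4}∪out(19)={4}
  fail(25) 'caade': from fail(24)=6 chase 'e': 6→0 ⇒ 0;  out=∅∪out(0)=∅
  fail(11) 'ddecdd': from fail(10)=27 chase 'd': 27 ⇒ 28;  out={1}∪out(28)={1,6}
  fail(26) 'caadee': from fail(25)=0 chase 'e': 0 ⇒ 0;  out={5}∪out(0)={5}

Run:
i=0 'a': node 0→1
i=1 'a': node 1→1 (fail-walked)
i=2 'c': node 1→15
i=3 'c': node 15→18 (fail-walked)
i=4 'a': node 18→19
i=5 'c': node 19→20
i=6 'c': node 20→21
i=7 'a': node 21→22  ** P4@[3:7]
i=8 'b': node 22→2 (fail-walked)
i=9 'd': node 2→6 (fail-walked)
i=10 'c': node 6→12
i=11 'd': node 12→13
i=12 'c': node 13→14  ** P2@[9:12]
i=13 'd': node 14→13 (fail-walked)
i=14 'c': node 13→14  ** P2@[11:14]
i=15 'd': node 14→13 (fail-walked)
i=16 'c': node 13→14  ** P2@[13:16]
i=17 'b': node 14→0 (fail-walked)
i=18 'e': node 0→0
i=19 'a': node 0→1
i=20 'c': node 1→15
i=21 'a': node 15→16
i=22 'd': node 16→17  ** P3@[19:22]
i=23 'e': node 17→0 (fail-walked)
i=24 'a': node 0→1
i=25 'c': node 1→15
i=26 'e': node 15→0 (fail-walked)
i=27 'a': node 0→1
i=28 'b': node 1→2
i=29 'b': node 2→3
i=30 'e': node 3→4
i=31 'e': node 4→5  ** P0@[27:31]
i=32 'c': node 5→18 (fail-walked)
i=33 'c': node 18→18 (fail-walked)
i=34 'a': node 18→19
i=35 'c': node 19→20
i=36 'c': node 20→21
i=37 'a': node 21→22  ** P4@[33:37]
i=38 'a': node 22→23 (fail-walked)
i=39 'b': node 23→2 (fail-walked)
i=40 'b': node 2→3
i=41 'e': node 3→4
i=42 'e': node 4→5  ** P0@[38:42]
i=43 'e': node 5→0 (fail-walked)
i=44 'a': node 0→1
i=45 'c': node 1→15
i=46 'a': node 15→16
i=47 'd': node 16→17  ** P3@[44:47]
i=48 'e': node 17→0 (fail-walked)
i=49 'a': node 0→1
i=50 'c': node 1→15
i=51 'a': node 15→16
i=52 'd': node 16→17  ** P3@[49:52]
i=53 'b': node 17→0 (fail-walked)
i=54 'd': node 0→6

All matches (sorted): [[7,4],[12,2],[14,2],[16,2],[22,3],[31,0],[37,4],[42,0],[47,3],[52,3]]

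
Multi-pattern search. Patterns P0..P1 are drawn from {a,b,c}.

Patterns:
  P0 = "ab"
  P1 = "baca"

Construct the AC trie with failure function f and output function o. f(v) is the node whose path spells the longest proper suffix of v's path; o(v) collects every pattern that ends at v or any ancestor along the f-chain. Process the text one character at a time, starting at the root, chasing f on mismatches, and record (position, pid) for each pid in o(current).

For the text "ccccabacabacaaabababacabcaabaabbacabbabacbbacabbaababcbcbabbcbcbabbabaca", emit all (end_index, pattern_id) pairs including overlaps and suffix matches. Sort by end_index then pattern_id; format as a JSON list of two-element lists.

Construct AC machine:
Trie nodes:
  n0 'ε': a→1 b→3
  n1 'a': b→2
  n2 'ab': ·  [P0 ends]
  n3 'b': a→4
  n4 'ba': c→5
  n5 'bac': a→6
  n6 'baca': ·  [P1 ends]

BFS fail/out derivation:
  fail(1) 'a': from fail(0)=0 chase 'a': 0 ⇒ 0;  out=∅∪out(0)=∅
  fail(3) 'b': from fail(0)=0 chase 'b': 0 ⇒ 0;  out=∅∪out(0)=∅
  fail(2) 'ab': from fail(1)=0 chase 'b': 0 ⇒ 3;  out={0}∪out(3)={0}
  fail(4) 'ba': from fail(3)=0 chase 'a': 0 ⇒ 1;  out=∅∪out(1)=∅
  fail(5) 'bac': from fail(4)=1 chase 'c': 1→0 ⇒ 0;  out=∅∪out(0)=∅
  fail(6) 'baca': from fail(5)=0 chase 'a': 0 ⇒ 1;  out={1}∪out(1)={1}

Scan:
[0] read 'c'  n0⇒n0
[1] read 'c'  n0⇒n0
[2] read 'c'  n0⇒n0
[3] read 'c'  n0⇒n0
[4] read 'a'  n0⇒n1
[5] read 'b'  n1⇒n2  emit P0@[4:5]
[6] read 'a'  n2⇒n4 (via fail)
[7] read 'c'  n4⇒n5
[8] read 'a'  n5⇒n6  emit P1@[5:8]
[9] read 'b'  n6⇒n2 (via fail)  emit P0@[8:9]
[10] read 'a'  n2⇒n4 (via fail)
[11] read 'c'  n4⇒n5
[12] read 'a'  n5⇒n6  emit P1@[9:12]
[13] read 'a'  n6⇒n1 (via fail)
[14] read 'a'  n1⇒n1 (via fail)
[15] read 'b'  n1⇒n2  emit P0@[14:15]
[16] read 'a'  n2⇒n4 (via fail)
[17] read 'b'  n4⇒n2 (via fail)  emit P0@[16:17]
[18] read 'a'  n2⇒n4 (via fail)
[19] read 'b'  n4⇒n2 (via fail)  emit P0@[18:19]
[20] read 'a'  n2⇒n4 (via fail)
[21] read 'c'  n4⇒n5
[22] read 'a'  n5⇒n6  emit P1@[19:22]
[23] read 'b'  n6⇒n2 (via fail)  emit P0@[22:23]
[24] read 'c'  n2⇒n0 (via fail)
[25] read 'a'  n0⇒n1
[26] read 'a'  n1⇒n1 (via fail)
[27] read 'b'  n1⇒n2  emit P0@[26:27]
[28] read 'a'  n2⇒n4 (via fail)
[29] read 'a'  n4⇒n1 (via fail)
[30] read 'b'  n1⇒n2  emit P0@[29:30]
[31] read 'b'  n2⇒n3 (via fail)
[32] read 'a'  n3⇒n4
[33] read 'c'  n4⇒n5
[34] read 'a'  n5⇒n6  emit P1@[31:34]
[35] read 'b'  n6⇒n2 (via fail)  emit P0@[34:35]
[36] read 'b'  n2⇒n3 (via fail)
[37] read 'a'  n3⇒n4
[38] read 'b'  n4⇒n2 (via fail)  emit P0@[37:38]
[39] read 'a'  n2⇒n4 (via fail)
[40] read 'c'  n4⇒n5
[41] read 'b'  n5⇒n3 (via fail)
[42] read 'b'  n3⇒n3 (via fail)
[43] read 'a'  n3⇒n4
[44] read 'c'  n4⇒n5
[45] read 'a'  n5⇒n6  emit P1@[42:45]
[46] read 'b'  n6⇒n2 (via fail)  emit P0@[45:46]
[47] read 'b'  n2⇒n3 (via fail)
[48] read 'a'  n3⇒n4
[49] read 'a'  n4⇒n1 (via fail)
[50] read 'b'  n1⇒n2  emit P0@[49:50]
[51] read 'a'  n2⇒n4 (via fail)
[52] read 'b'  n4⇒n2 (via fail)  emit P0@[51:52]
[53] read 'c'  n2⇒n0 (via fail)
[54] read 'b'  n0⇒n3
[55] read 'c'  n3⇒n0 (via fail)
[56] read 'b'  n0⇒n3
[57] read 'a'  n3⇒n4
[58] read 'b'  n4⇒n2 (via fail)  emit P0@[57:58]
[59] read 'b'  n2⇒n3 (via fail)
[60] read 'c'  n3⇒n0 (via fail)
[61] read 'b'  n0⇒n3
[62] read 'c'  n3⇒n0 (via fail)
[63] read 'b'  n0⇒n3
[64] read 'a'  n3⇒n4
[65] read 'b'  n4⇒n2 (via fail)  emit P0@[64:65]
[66] read 'b'  n2⇒n3 (via fail)
[67] read 'a'  n3⇒n4
[68] read 'b'  n4⇒n2 (via fail)  emit P0@[67:68]
[69] read 'a'  n2⇒n4 (via fail)
[70] read 'c'  n4⇒n5
[71] read 'a'  n5⇒n6  emit P1@[68:71]

All matches (sorted): [[5,0],[8,1],[9,0],[12,1],[15,0],[17,0],[19,0],[22,1],[23,0],[27,0],[30,0],[34,1],[35,0],[38,0],[45,1],[46,0],[50,0],[52,0],[58,0],[65,0],[68,0],[71,1]]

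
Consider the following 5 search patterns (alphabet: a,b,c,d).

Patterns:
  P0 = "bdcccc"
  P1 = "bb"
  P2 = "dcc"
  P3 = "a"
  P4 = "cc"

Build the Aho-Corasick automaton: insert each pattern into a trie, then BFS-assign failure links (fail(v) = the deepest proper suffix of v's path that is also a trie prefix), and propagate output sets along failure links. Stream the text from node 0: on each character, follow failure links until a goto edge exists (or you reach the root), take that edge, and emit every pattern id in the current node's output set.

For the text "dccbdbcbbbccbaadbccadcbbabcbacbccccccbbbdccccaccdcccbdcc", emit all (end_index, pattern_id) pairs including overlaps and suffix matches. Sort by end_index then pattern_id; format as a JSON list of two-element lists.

Construct AC machine:
Trie nodes:
  n0 'ε': a→11 b→1 c→12 d→8
  n1 'b': b→7 d→2
  n2 'bd': c→3
  n3 'bdc': c→4
  n4 'bdcc': c→5
  n5 'bdccc': c→6
  n6 'bdcccc': ·  [P0 ends]
  n7 'bb': ·  [P1 ends]
  n8 'd': c→9
  n9 'dc': c→10
  n10 'dcc': ·  [P2 ends]
  n11 'a': ·  [P3 ends]
  n12 'c': c→13
  n13 'cc': ·  [P4 ends]

Failure links (BFS by depth):
  n1('b'): parent n0 fail=0; on 'b' 0 → fail=0;  out ∅∪∅=∅
  n8('d'): parent n0 fail=0; on 'd' 0 → fail=0;  out ∅∪∅=∅
  n11('a'): parent n0 fail=0; on 'a' 0 → fail=0;  out {3}∪∅={3}
  n12('c'): parent n0 fail=0; on 'c' 0 → fail=0;  out ∅∪∅=∅
  n2('bd'): parent n1 fail=0; on 'd' 0 → fail=8;  out ∅∪∅=∅
  n7('bb'): parent n1 fail=0; on 'b' 0 → fail=1;  out {1}∪∅={1}
  n9('dc'): parent n8 fail=0; on 'c' 0 → fail=12;  out ∅∪∅=∅
  n13('cc'): parent n12 fail=0; on 'c' 0 → fail=12;  out {4}∪∅={4}
  n3('bdc'): parent n2 fail=8; on 'c' 8 → fail=9;  out ∅∪∅=∅
  n10('dcc'): parent n9 fail=12; on 'c' 12 → fail=13;  out {2}∪{4}={2,4}
  n4('bdcc'): parent n3 fail=9; on 'c' 9 → fail=10;  out ∅∪{2,4}={2,4}
  n5('bdccc'): parent n4 fail=10; on 'c' 10→13→12 → fail=13;  out ∅∪{4}={4}
  n6('bdcccc'): parent n5 fail=13; on 'c' 13→12 → fail=13;  out {0}∪{4}={0,4}

Run:
[0] read 'd'  n0⇒n8
[1] read 'c'  n8⇒n9
[2] read 'c'  n9⇒n10  → match P2@[0:2],P4@[1:2]
[3] read 'b'  n10⇒n1 ·f
[4] read 'd'  n1⇒n2
[5] read 'b'  n2⇒n1 ·f
[6] read 'c'  n1⇒n12 ·f
[7] read 'b'  n12⇒n1 ·f
[8] read 'b'  n1⇒n7  → match P1@[7:8]
[9] read 'b'  n7⇒n7 ·f  → match P1@[8:9]
[10] read 'c'  n7⇒n12 ·f
[11] read 'c'  n12⇒n13  → match P4@[10:11]
[12] read 'b'  n13⇒n1 ·f
[13] read 'a'  n1⇒n11 ·f  → match P3@[13:13]
[14] read 'a'  n11⇒n11 ·f  → match P3@[14:14]
[15] read 'd'  n11⇒n8 ·f
[16] read 'b'  n8⇒n1 ·f
[17] read 'c'  n1⇒n12 ·f
[18] read 'c'  n12⇒n13  → match P4@[17:18]
[19] read 'a'  n13⇒n11 ·f  → match P3@[19:19]
[20] read 'd'  n11⇒n8 ·f
[21] read 'c'  n8⇒n9
[22] read 'b'  n9⇒n1 ·f
[23] read 'b'  n1⇒n7  → match P1@[22:23]
[24] read 'a'  n7⇒n11 ·f  → match P3@[24:24]
[25] read 'b'  n11⇒n1 ·f
[26] read 'c'  n1⇒n12 ·f
[27] read 'b'  n12⇒n1 ·f
[28] read 'a'  n1⇒n11 ·f  → match P3@[28:28]
[29] read 'c'  n11⇒n12 ·f
[30] read 'b'  n12⇒n1 ·f
[31] read 'c'  n1⇒n12 ·f
[32] read 'c'  n12⇒n13  → match P4@[31:32]
[33] read 'c'  n13⇒n13 ·f  → match P4@[32:33]
[34] read 'c'  n13⇒n13 ·f  → match P4@[33:34]
[35] read 'c'  n13⇒n13 ·f  → match P4@[34:35]
[36] read 'c'  n13⇒n13 ·f  → match P4@[35:36]
[37] read 'b'  n13⇒n1 ·f
[38] read 'b'  n1⇒n7  → match P1@[37:38]
[39] read 'b'  n7⇒n7 ·f  → match P1@[38:39]
[40] read 'd'  n7⇒n2 ·f
[41] read 'c'  n2⇒n3
[42] read 'c'  n3⇒n4  → match P2@[40:42],P4@[41:42]
[43] read 'c'  n4⇒n5  → match P4@[42:43]
[44] read 'c'  n5⇒n6  → match P0@[39:44],P4@[43:44]
[45] read 'a'  n6⇒n11 ·f  → match P3@[45:45]
[46] read 'c'  n11⇒n12 ·f
[47] read 'c'  n12⇒n13  → match P4@[46:47]
[48] read 'd'  n13⇒n8 ·f
[49] read 'c'  n8⇒n9
[50] read 'c'  n9⇒n10  → match P2@[48:50],P4@[49:50]
[51] read 'c'  n10⇒n13 ·f  → match P4@[50:51]
[52] read 'b'  n13⇒n1 ·f
[53] read 'd'  n1⇒n2
[54] read 'c'  n2⇒n3
[55] read 'c'  n3⇒n4  → match P2@[53:55],P4@[54:55]

All matches (sorted): [[2,2],[2,4],[8,1],[9,1],[11,4],[13,3],[14,3],[18,4],[19,3],[23,1],[24,3],[28,3],[32,4],[33,4],[34,4],[35,4],[36,4],[38,1],[39,1],[42,2],[42,4],[43,4],[44,0],[44,4],[45,3],[47,4],[50,2],[50,4],[51,4],[55,2],[55,4]]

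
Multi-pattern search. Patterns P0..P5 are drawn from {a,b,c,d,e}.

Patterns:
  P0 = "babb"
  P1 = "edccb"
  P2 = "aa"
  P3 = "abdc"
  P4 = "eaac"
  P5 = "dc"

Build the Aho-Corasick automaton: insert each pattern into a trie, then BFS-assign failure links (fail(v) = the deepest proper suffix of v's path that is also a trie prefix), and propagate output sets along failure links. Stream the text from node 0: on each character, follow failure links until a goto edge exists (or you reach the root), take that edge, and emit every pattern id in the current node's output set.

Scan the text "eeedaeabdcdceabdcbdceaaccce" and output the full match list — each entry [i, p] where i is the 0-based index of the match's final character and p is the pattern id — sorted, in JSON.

Build automaton:
Trie (insert patterns):
  n0 'ε': a→10 b→1 d→18 e→5
  n1 'b': a→2
  n2 'ba': b→3
  n3 'bab': b→4
  n4 'babb': ·  ←P0
  n5 'e': a→15 d→6
  n6 'ed': c→7
  n7 'edc': c→8
  n8 'edcc': b→9
  n9 'edccb': ·  ←P1
  n10 'a': a→11 b→12
  n11 'aa': ·  ←P2
  n12 'ab': d→13
  n13 'abd': c→14
  n14 'abdc': ·  ←P3
  n15 'ea': a→16
  n16 'eaa': c→17
  n17 'eaac': ·  ←P4
  n18 'd': c→19
  n19 'dc': ·  ←P5

BFS fail/out derivation:
  fail(1) 'b': from fail(0)=0 chase 'b': 0 ⇒ 0;  out=∅∪out(0)=∅
  fail(5) 'e': from fail(0)=0 chase 'e': 0 ⇒ 0;  out=∅∪out(0)=∅
  fail(10) 'a': from fail(0)=0 chase 'a': 0 ⇒ 0;  out=∅∪out(0)=∅
  fail(18) 'd': from fail(0)=0 chase 'd': 0 ⇒ 0;  out=∅∪out(0)=∅
  fail(2) 'ba': from fail(1)=0 chase 'a': 0 ⇒ 10;  out=∅∪out(10)=∅
  fail(6) 'ed': from fail(5)=0 chase 'd': 0 ⇒ 18;  out=∅∪out(18)=∅
  fail(11) 'aa': from fail(10)=0 chase 'a': 0 ⇒ 10;  out={2}∪out(10)={2}
  fail(12) 'ab': from fail(10)=0 chase 'b': 0 ⇒ 1;  out=∅∪out(1)=∅
  fail(15) 'ea': from fail(5)=0 chase 'a': 0 ⇒ 10;  out=∅∪out(10)=∅
  fail(19) 'dc': from fail(18)=0 chase 'c': 0 ⇒ 0;  out={5}∪out(0)={5}
  fail(3) 'bab': from fail(2)=10 chase 'b': 10 ⇒ 12;  out=∅∪out(12)=∅
  fail(7) 'edc': from fail(6)=18 chase 'c': 18 ⇒ 19;  out=∅∪out(19)={5}
  fail(13) 'abd': from fail(12)=1 chase 'd': 1→0 ⇒ 18;  out=∅∪out(18)=∅
  fail(16) 'eaa': from fail(15)=10 chase 'a': 10 ⇒ 11;  out=∅∪out(11)={2}
  fail(4) 'babb': from fail(3)=12 chase 'b': 12→1→0 ⇒ 1;  out={0}∪out(1)={0}
  fail(8) 'edcc': from fail(7)=19 chase 'c': 19→0 ⇒ 0;  out=∅∪out(0)=∅
  fail(14) 'abdc': from fail(13)=18 chase 'c': 18 ⇒ 19;  out={3}∪out(19)={3,5}
  fail(17) 'eaac': from fail(16)=11 chase 'c': 11→10→0 ⇒ 0;  out={4}∪out(0)={4}
  fail(9) 'edccb': from fail(8)=0 chase 'b': 0 ⇒ 1;  out={1}∪out(1)={1}

Scan:
i=0 'e': node 0→5
i=1 'e': node 5→5 (via fail)
i=2 'e': node 5→5 (via fail)
i=3 'd': node 5→6
i=4 'a': node 6→10 (via fail)
i=5 'e': node 10→5 (via fail)
i=6 'a': node 5→15
i=7 'b': node 15→12 (via fail)
i=8 'd': node 12→13
i=9 'c': node 13→14  emit P3@[6:9],P5@[8:9]
i=10 'd': node 14→18 (via fail)
i=11 'c': node 18→19  emit P5@[10:11]
i=12 'e': node 19→5 (via fail)
i=13 'a': node 5→15
i=14 'b': node 15→12 (via fail)
i=15 'd': node 12→13
i=16 'c': node 13→14  emit P3@[13:16],P5@[15:16]
i=17 'b': node 14→1 (via fail)
i=18 'd': node 1→18 (via fail)
i=19 'c': node 18→19  emit P5@[18:19]
i=20 'e': node 19→5 (via fail)
i=21 'a': node 5→15
i=22 'a': node 15→16  emit P2@[21:22]
i=23 'c': node 16→17  emit P4@[20:23]
i=24 'c': node 17→0 (via fail)
i=25 'c': node 0→0
i=26 'e': node 0→5

Result: [[9,3],[9,5],[11,5],[16,3],[16,5],[19,5],[22,2],[23,4]]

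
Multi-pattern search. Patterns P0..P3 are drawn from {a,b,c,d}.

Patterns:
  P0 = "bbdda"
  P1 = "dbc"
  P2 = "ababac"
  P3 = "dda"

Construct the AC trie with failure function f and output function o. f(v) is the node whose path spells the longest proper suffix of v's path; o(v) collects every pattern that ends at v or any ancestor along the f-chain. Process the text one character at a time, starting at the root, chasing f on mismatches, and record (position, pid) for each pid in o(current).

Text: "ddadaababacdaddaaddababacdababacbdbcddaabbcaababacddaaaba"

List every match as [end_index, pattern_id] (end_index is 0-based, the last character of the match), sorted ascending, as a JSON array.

Build:
Trie (insert patterns):
  n0 'ε': a→9 b→1 d→6
  n1 'b': b→2
  n2 'bb': d→3
  n3 'bbd': d→4
  n4 'bbdd': a→5
  n5 'bbdda': ·  [P0 ends]
  n6 'd': b→7 d→15
  n7 'db': c→8
  n8 'dbc': ·  [P1 ends]
  n9 'a': b→10
  n10 'ab': a→11
  n11 'aba': b→12
  n12 'abab': a→13
  n13 'ababa': c→14
  n14 'ababac': ·  [P2 ends]
  n15 'dd': a→16
  n16 'dda': ·  [P3 ends]

Failure links (BFS by depth):
  fail(1) 'b': from fail(0)=0 chase 'b': 0 ⇒ 0;  out=∅∪out(0)=∅
  fail(6) 'd': from fail(0)=0 chase 'd': 0 ⇒ 0;  out=∅∪out(0)=∅
  fail(9) 'a': from fail(0)=0 chase 'a': 0 ⇒ 0;  out=∅∪out(0)=∅
  fail(2) 'bb': from fail(1)=0 chase 'b': 0 ⇒ 1;  out=∅∪out(1)=∅
  fail(7) 'db': from fail(6)=0 chase 'b': 0 ⇒ 1;  out=∅∪out(1)=∅
  fail(10) 'ab': from fail(9)=0 chase 'b': 0 ⇒ 1;  out=∅∪out(1)=∅
  fail(15) 'dd': from fail(6)=0 chase 'd': 0 ⇒ 6;  out=∅∪out(6)=∅
  fail(3) 'bbd': from fail(2)=1 chase 'd': 1→0 ⇒ 6;  out=∅∪out(6)=∅
  fail(8) 'dbc': from fail(7)=1 chase 'c': 1→0 ⇒ 0;  out={1}∪out(0)={1}
  fail(11) 'aba': from fail(10)=1 chase 'a': 1→0 ⇒ 9;  out=∅∪out(9)=∅
  fail(16) 'dda': from fail(15)=6 chase 'a': 6→0 ⇒ 9;  out={3}∪out(9)={3}
  fail(4) 'bbdd': from fail(3)=6 chase 'd': 6 ⇒ 15;  out=∅∪out(15)=∅
  fail(12) 'abab': from fail(11)=9 chase 'b': 9 ⇒ 10;  out=∅∪out(10)=∅
  fail(5) 'bbdda': from fail(4)=15 chase 'a': 15 ⇒ 16;  out={0}∪out(16)={0,3}
  fail(13) 'ababa': from fail(12)=10 chase 'a': 10 ⇒ 11;  out=∅∪out(11)=∅
  fail(14) 'ababac': from fail(13)=11 chase 'c': 11→9→0 ⇒ 0;  out={2}∪out(0)={2}

Text stream:
[0] read 'd'  n0⇒n6
[1] read 'd'  n6⇒n15
[2] read 'a'  n15⇒n16  ** P3@[0:2]
[3] read 'd'  n16⇒n6 ·f
[4] read 'a'  n6⇒n9 ·f
[5] read 'a'  n9⇒n9 ·f
[6] read 'b'  n9⇒n10
[7] read 'a'  n10⇒n11
[8] read 'b'  n11⇒n12
[9] read 'a'  n12⇒n13
[10] read 'c'  n13⇒n14  ** P2@[5:10]
[11] read 'd'  n14⇒n6 ·f
[12] read 'a'  n6⇒n9 ·f
[13] read 'd'  n9⇒n6 ·f
[14] read 'd'  n6⇒n15
[15] read 'a'  n15⇒n16  ** P3@[13:15]
[16] read 'a'  n16⇒n9 ·f
[17] read 'd'  n9⇒n6 ·f
[18] read 'd'  n6⇒n15
[19] read 'a'  n15⇒n16  ** P3@[17:19]
[20] read 'b'  n16⇒n10 ·f
[21] read 'a'  n10⇒n11
[22] read 'b'  n11⇒n12
[23] read 'a'  n12⇒n13
[24] read 'c'  n13⇒n14  ** P2@[19:24]
[25] read 'd'  n14⇒n6 ·f
[26] read 'a'  n6⇒n9 ·f
[27] read 'b'  n9⇒n10
[28] read 'a'  n10⇒n11
[29] read 'b'  n11⇒n12
[30] read 'a'  n12⇒n13
[31] read 'c'  n13⇒n14  ** P2@[26:31]
[32] read 'b'  n14⇒n1 ·f
[33] read 'd'  n1⇒n6 ·f
[34] read 'b'  n6⇒n7
[35] read 'c'  n7⇒n8  ** P1@[33:35]
[36] read 'd'  n8⇒n6 ·f
[37] read 'd'  n6⇒n15
[38] read 'a'  n15⇒n16  ** P3@[36:38]
[39] read 'a'  n16⇒n9 ·f
[40] read 'b'  n9⇒n10
[41] read 'b'  n10⇒n2 ·f
[42] read 'c'  n2⇒n0 ·f
[43] read 'a'  n0⇒n9
[44] read 'a'  n9⇒n9 ·f
[45] read 'b'  n9⇒n10
[46] read 'a'  n10⇒n11
[47] read 'b'  n11⇒n12
[48] read 'a'  n12⇒n13
[49] read 'c'  n13⇒n14  ** P2@[44:49]
[50] read 'd'  n14⇒n6 ·f
[51] read 'd'  n6⇒n15
[52] read 'a'  n15⇒n16  ** P3@[50:52]
[53] read 'a'  n16⇒n9 ·f
[54] read 'a'  n9⇒n9 ·f
[55] read 'b'  n9⇒n10
[56] read 'a'  n10⇒n11

All matches (sorted): [[2,3],[10,2],[15,3],[19,3],[24,2],[31,2],[35,1],[38,3],[49,2],[52,3]]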